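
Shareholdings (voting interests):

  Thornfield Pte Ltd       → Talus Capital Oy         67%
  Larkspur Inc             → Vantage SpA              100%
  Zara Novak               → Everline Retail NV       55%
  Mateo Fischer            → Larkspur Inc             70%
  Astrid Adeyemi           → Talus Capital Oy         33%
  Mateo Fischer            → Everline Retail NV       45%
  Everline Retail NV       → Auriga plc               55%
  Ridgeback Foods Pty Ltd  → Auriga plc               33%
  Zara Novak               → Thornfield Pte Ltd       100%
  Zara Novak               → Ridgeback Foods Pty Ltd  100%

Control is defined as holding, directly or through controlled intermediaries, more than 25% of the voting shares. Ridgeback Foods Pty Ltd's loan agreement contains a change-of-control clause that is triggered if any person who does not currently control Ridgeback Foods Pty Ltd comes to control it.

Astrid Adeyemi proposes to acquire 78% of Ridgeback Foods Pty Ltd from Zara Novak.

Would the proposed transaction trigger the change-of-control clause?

Yes

The purchase adds only to Astrid's holdings (Zara's stake shrinks), so Astrid is the only person who could newly come to control Ridgeback.
Astrid holds 33% of Talus, so Astrid controls Talus.
Neither Astrid nor any entity Astrid controls holds any voting interest in Ridgeback.
So before the transaction, Astrid does not control Ridgeback.
After the purchase, Astrid holds 78% of Ridgeback directly, and Zara's stake falls to 22%.
Astrid holds 78% of Ridgeback, so Astrid controls Ridgeback.
Astrid did not control Ridgeback before and does after, so the clause is triggered.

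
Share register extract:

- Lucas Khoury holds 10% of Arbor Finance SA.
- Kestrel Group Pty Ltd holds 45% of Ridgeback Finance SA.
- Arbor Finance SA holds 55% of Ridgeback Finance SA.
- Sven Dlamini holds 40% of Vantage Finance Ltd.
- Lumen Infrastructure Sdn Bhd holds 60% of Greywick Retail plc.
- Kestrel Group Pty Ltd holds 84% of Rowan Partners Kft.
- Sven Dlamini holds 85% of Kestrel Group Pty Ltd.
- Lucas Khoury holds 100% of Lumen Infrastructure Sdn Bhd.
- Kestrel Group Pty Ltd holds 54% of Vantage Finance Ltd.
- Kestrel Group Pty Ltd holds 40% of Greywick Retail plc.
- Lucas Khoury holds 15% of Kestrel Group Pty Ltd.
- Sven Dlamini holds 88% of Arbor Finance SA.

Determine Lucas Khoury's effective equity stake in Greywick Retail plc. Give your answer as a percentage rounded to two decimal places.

Lucas reaches Greywick along 2 paths.
Via Kestrel: 15% × 40% = 6%.
Via Lumen: 100% × 60% = 60%.
Total: 6% + 60% = 66%.
Rounded: 66.00%.

66.00%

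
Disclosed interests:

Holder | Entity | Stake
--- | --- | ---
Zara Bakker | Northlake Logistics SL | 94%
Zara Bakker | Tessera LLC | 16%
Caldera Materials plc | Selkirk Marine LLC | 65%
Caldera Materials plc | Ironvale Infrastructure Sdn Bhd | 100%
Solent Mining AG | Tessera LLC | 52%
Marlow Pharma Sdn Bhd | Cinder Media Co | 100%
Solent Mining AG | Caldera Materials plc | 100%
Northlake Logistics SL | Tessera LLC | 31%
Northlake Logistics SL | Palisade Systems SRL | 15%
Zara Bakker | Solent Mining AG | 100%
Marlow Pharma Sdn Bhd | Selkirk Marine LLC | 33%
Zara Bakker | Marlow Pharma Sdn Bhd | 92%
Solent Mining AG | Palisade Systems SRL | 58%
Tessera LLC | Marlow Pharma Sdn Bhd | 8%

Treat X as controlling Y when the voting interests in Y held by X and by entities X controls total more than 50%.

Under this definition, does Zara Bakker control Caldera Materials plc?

Yes

Zara holds 100% of Solent, so Zara controls Solent.
Solent holds 100% of Caldera, so Zara controls Caldera.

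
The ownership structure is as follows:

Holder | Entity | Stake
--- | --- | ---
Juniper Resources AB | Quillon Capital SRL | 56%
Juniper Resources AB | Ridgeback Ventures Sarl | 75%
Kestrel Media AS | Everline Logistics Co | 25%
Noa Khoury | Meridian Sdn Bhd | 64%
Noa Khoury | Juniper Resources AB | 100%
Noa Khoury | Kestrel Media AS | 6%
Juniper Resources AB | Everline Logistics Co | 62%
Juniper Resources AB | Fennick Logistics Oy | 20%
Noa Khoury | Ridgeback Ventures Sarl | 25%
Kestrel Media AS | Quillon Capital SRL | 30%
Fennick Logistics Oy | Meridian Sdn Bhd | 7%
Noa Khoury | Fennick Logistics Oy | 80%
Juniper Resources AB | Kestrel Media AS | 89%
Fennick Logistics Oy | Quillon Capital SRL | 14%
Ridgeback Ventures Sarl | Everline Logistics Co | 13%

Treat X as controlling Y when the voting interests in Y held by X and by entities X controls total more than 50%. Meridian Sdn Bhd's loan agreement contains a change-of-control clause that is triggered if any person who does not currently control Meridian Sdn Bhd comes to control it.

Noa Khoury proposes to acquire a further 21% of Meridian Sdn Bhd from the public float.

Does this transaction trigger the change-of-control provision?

No

The purchase changes only Noa's holdings, so Noa is the only person who could newly come to control Meridian.
Noa holds 100% of Juniper, so Noa controls Juniper.
Juniper and Noa together hold 20% + 80% = 100% of Fennick, so Noa controls Fennick.
Fennick and Noa together hold 7% + 64% = 71% of Meridian, so Noa controls Meridian.
So Noa already controls Meridian before the transaction.
After the purchase, Noa's direct stake in Meridian rises to 64% + 21% = 85%.
Noa controlled Meridian already, so this is not a new person acquiring control; every other person's position is unchanged or reduced.
No new person acquires control, so the clause is not triggered.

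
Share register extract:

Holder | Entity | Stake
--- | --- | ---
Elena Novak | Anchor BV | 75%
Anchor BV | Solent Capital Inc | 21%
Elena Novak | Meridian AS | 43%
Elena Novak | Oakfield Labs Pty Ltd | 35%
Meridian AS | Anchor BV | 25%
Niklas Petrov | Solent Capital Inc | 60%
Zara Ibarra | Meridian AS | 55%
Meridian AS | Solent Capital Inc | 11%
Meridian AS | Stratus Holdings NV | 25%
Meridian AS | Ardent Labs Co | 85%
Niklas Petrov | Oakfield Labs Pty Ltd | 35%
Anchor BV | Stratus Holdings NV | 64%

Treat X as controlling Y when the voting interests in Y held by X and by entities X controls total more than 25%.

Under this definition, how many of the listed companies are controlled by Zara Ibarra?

2

Zara holds 55% of Meridian, so Zara controls Meridian.
Meridian holds 85% of Ardent, so Zara controls Ardent.
No other company's threshold is met.
Zara controls 2 companies.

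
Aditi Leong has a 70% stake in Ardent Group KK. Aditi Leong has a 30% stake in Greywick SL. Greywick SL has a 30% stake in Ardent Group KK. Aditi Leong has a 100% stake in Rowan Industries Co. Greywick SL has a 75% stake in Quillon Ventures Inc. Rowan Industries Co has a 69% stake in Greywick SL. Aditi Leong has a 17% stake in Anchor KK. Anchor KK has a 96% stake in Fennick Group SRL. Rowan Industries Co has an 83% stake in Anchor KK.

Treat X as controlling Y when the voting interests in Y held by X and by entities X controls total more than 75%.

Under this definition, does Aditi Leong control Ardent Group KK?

Aditi holds 100% of Rowan, so Aditi controls Rowan.
Aditi and Rowan together hold 30% + 69% = 99% of Greywick, so Aditi controls Greywick.
Greywick and Aditi together hold 30% + 70% = 100% of Ardent, so Aditi controls Ardent.

Yes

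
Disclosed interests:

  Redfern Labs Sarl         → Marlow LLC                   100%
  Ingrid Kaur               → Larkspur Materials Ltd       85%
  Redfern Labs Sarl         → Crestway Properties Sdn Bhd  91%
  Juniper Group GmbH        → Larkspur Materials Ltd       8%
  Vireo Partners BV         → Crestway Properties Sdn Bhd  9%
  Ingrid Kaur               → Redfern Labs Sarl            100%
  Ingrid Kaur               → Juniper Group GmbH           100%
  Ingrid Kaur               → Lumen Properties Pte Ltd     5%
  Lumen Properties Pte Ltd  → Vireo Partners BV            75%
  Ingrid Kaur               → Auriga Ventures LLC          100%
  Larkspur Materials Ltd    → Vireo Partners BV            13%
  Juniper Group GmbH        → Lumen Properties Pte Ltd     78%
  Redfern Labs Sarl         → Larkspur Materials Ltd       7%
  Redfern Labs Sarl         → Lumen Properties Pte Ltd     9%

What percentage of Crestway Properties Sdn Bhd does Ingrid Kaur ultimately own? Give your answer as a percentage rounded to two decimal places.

98.38%

Ingrid reaches Crestway along 7 paths.
Via Redfern: 100% × 91% = 91%.
Via Larkspur → Vireo: 85% × 13% × 9% = 0.9945%.
Via Juniper → Larkspur → Vireo: 100% × 8% × 13% × 9% = 0.0936%.
Via Redfern → Larkspur → Vireo: 100% × 7% × 13% × 9% = 0.0819%.
Via Juniper → Lumen → Vireo: 100% × 78% × 75% × 9% = 5.265%.
Via Redfern → Lumen → Vireo: 100% × 9% × 75% × 9% = 0.6075%.
Via Lumen → Vireo: 5% × 75% × 9% = 0.3375%.
Total: 91% + 0.9945% + 0.0936% + 0.0819% + 5.265% + 0.6075% + 0.3375% = 98.38%.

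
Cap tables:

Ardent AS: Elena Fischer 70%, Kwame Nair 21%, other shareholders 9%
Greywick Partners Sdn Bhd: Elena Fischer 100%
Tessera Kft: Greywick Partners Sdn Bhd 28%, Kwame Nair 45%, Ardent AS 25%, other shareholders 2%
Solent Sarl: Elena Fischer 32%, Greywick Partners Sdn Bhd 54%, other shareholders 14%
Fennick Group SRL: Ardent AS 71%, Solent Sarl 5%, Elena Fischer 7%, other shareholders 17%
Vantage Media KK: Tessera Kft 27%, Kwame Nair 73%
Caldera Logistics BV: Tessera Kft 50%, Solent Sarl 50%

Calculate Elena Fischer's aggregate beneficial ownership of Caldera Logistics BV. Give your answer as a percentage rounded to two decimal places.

Elena reaches Caldera along 4 paths.
Via Greywick → Tessera: 100% × 28% × 50% = 14%.
Via Ardent → Tessera: 70% × 25% × 50% = 8.75%.
Via Solent: 32% × 50% = 16%.
Via Greywick → Solent: 100% × 54% × 50% = 27%.
Total: 14% + 8.75% + 16% + 27% = 65.75%.

65.75%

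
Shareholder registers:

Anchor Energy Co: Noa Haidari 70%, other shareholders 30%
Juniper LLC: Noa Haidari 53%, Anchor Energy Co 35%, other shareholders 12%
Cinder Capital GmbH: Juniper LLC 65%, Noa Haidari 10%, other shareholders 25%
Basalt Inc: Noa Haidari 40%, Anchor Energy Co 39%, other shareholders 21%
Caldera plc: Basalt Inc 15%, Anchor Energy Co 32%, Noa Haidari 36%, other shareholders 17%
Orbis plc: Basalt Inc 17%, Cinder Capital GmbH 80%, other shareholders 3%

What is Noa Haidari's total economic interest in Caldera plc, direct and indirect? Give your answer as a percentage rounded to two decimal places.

68.50%

Noa reaches Caldera along 4 paths.
Via Basalt: 40% × 15% = 6%.
Via Anchor → Basalt: 70% × 39% × 15% = 4.095%.
Via Anchor: 70% × 32% = 22.4%.
Direct stake: 36% = 36%.
Total: 6% + 4.095% + 22.4% + 36% = 68.495%.
Rounded: 68.50%.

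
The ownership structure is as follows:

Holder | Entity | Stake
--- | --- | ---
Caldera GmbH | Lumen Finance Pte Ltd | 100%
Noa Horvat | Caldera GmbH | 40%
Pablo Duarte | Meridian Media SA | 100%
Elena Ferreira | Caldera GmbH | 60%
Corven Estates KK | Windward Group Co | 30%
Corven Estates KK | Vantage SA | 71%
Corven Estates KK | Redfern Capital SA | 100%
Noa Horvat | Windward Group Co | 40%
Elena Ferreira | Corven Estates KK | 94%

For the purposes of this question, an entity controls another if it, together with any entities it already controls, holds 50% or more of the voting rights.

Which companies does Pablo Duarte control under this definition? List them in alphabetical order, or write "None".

Meridian Media SA

Pablo holds 100% of Meridian, so Pablo controls Meridian.
No other company's threshold is met.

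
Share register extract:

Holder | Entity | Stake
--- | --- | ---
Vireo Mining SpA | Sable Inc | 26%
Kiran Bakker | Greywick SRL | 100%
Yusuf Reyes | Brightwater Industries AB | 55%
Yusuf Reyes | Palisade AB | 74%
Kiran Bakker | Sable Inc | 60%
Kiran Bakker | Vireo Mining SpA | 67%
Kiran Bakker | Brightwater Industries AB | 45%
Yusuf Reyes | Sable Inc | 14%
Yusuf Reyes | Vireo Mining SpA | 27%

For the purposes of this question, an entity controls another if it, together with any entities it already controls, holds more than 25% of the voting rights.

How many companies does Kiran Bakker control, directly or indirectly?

Kiran holds 67% of Vireo, so Kiran controls Vireo.
Kiran holds 45% of Brightwater, so Kiran controls Brightwater.
Vireo and Kiran together hold 26% + 60% = 86% of Sable, so Kiran controls Sable.
Kiran holds 100% of Greywick, so Kiran controls Greywick.
No other company's threshold is met.
Kiran controls 4 companies.

4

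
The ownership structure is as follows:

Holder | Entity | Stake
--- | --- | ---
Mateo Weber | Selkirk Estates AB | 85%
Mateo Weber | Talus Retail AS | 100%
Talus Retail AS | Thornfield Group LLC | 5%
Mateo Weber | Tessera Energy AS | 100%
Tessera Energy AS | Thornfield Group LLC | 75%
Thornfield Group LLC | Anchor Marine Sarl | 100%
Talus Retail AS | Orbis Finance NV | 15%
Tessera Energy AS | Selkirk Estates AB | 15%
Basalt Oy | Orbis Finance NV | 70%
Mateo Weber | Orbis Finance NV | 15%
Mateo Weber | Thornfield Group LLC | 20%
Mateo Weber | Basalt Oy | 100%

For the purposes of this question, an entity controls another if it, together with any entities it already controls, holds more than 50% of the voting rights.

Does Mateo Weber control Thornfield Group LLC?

Yes

Mateo holds 100% of Talus, so Mateo controls Talus.
Mateo holds 100% of Tessera, so Mateo controls Tessera.
Tessera and Mateo and Talus together hold 75% + 20% + 5% = 100% of Thornfield, so Mateo controls Thornfield.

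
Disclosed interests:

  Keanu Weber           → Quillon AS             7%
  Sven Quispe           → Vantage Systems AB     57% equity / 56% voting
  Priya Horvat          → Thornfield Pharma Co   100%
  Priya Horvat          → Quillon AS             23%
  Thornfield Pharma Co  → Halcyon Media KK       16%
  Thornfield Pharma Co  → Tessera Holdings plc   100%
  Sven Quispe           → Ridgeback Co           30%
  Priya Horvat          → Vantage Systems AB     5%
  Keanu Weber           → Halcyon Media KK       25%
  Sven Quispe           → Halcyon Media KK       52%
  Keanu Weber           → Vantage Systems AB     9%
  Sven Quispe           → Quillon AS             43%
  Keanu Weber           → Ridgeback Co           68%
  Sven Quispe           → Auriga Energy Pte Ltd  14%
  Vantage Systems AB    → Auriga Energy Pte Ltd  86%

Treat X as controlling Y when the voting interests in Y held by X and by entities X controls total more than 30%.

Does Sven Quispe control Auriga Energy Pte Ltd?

Sven holds 56% of Vantage, so Sven controls Vantage.
Vantage and Sven together hold 86% + 14% = 100% of Auriga, so Sven controls Auriga.

Yes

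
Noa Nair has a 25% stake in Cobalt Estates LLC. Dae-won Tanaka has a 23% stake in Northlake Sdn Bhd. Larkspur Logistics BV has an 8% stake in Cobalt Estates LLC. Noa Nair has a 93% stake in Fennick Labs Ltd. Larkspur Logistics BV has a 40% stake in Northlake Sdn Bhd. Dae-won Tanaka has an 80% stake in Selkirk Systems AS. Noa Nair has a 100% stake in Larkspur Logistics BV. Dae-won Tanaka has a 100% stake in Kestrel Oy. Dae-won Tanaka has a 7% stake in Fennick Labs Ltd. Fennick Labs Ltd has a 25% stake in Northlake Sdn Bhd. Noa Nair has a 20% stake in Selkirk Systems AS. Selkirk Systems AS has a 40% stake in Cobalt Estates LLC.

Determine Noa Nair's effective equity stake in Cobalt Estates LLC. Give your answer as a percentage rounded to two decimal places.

Noa reaches Cobalt along 3 paths.
Direct stake: 25% = 25%.
Via Selkirk: 20% × 40% = 8%.
Via Larkspur: 100% × 8% = 8%.
Total: 25% + 8% + 8% = 41%.
Rounded: 41.00%.

41.00%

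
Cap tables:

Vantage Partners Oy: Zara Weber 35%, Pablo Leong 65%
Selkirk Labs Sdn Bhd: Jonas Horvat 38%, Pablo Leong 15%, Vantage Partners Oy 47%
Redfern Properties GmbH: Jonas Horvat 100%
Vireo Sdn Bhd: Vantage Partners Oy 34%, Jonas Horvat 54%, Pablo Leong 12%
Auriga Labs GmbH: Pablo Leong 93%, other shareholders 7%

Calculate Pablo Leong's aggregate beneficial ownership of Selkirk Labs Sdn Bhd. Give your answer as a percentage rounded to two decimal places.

Pablo reaches Selkirk along 2 paths.
Direct stake: 15% = 15%.
Via Vantage: 65% × 47% = 30.55%.
Total: 15% + 30.55% = 45.55%.

45.55%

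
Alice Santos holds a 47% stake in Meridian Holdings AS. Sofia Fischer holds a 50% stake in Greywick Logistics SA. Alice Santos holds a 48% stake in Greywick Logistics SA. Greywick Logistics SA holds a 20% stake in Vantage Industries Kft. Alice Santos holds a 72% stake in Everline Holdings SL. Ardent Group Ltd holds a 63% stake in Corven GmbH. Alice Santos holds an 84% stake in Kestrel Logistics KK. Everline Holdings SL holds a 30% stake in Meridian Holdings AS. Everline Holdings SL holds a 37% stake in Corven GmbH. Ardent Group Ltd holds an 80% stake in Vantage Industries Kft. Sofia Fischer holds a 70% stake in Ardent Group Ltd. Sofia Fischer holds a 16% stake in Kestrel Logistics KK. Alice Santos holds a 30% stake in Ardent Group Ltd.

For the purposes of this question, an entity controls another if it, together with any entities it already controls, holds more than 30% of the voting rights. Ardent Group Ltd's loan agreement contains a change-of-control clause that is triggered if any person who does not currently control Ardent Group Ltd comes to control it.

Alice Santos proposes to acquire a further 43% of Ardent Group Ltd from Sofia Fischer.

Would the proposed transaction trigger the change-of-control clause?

Yes

The purchase adds only to Alice's holdings (Sofia's stake shrinks), so Alice is the only person who could newly come to control Ardent.
Alice holds 48% of Greywick, so Alice controls Greywick.
Alice holds 84% of Kestrel, so Alice controls Kestrel.
Alice holds 72% of Everline, so Alice controls Everline.
Everline holds 37% of Corven, so Alice controls Corven.
Alice and Everline together hold 47% + 30% = 77% of Meridian, so Alice controls Meridian.
In Ardent, Alice's side holds only 30%, not > 30%.
So before the transaction, Alice does not control Ardent.
After the purchase, Alice's direct stake in Ardent rises to 30% + 43% = 73%, and Sofia's stake falls to 27%.
Alice holds 73% of Ardent, so Alice controls Ardent.
Alice did not control Ardent before and does after, so the clause is triggered.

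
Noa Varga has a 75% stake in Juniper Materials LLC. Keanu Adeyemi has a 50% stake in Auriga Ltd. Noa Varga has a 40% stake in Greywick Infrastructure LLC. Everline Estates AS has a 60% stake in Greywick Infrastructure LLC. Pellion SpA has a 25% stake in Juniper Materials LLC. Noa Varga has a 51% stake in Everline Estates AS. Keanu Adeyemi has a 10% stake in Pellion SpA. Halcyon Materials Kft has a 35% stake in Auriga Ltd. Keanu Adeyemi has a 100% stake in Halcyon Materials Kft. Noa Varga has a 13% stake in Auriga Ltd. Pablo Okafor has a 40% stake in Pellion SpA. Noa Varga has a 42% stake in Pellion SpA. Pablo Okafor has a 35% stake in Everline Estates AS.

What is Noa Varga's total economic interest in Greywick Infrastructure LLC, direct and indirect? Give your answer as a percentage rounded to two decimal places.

70.60%

Noa reaches Greywick along 2 paths.
Direct stake: 40% = 40%.
Via Everline: 51% × 60% = 30.6%.
Total: 40% + 30.6% = 70.6%.
Rounded: 70.60%.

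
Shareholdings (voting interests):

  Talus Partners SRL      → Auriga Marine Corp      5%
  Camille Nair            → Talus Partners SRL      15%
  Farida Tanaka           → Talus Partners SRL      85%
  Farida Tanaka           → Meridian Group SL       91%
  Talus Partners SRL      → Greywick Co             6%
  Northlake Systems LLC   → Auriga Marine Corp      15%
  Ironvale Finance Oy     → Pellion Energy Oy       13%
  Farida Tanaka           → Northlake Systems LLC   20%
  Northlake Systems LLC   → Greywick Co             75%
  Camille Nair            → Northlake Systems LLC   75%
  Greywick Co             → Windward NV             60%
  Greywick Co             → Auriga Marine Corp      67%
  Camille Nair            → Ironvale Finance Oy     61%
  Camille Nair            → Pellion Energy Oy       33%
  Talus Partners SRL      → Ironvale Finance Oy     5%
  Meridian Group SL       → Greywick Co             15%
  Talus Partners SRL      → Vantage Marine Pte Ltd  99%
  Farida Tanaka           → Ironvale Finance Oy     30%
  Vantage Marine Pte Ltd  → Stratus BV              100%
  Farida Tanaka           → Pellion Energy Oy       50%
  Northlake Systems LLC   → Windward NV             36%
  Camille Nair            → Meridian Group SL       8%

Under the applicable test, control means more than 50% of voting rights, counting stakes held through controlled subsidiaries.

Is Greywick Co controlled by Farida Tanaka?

No

Farida holds 85% of Talus, so Farida controls Talus.
Farida holds 91% of Meridian, so Farida controls Meridian.
Talus holds 99% of Vantage, so Farida controls Vantage.
Vantage holds 100% of Stratus, so Farida controls Stratus.
In Greywick, Farida's side holds only 15% + 6% = 21%, not > 50%.
So Farida does not control Greywick.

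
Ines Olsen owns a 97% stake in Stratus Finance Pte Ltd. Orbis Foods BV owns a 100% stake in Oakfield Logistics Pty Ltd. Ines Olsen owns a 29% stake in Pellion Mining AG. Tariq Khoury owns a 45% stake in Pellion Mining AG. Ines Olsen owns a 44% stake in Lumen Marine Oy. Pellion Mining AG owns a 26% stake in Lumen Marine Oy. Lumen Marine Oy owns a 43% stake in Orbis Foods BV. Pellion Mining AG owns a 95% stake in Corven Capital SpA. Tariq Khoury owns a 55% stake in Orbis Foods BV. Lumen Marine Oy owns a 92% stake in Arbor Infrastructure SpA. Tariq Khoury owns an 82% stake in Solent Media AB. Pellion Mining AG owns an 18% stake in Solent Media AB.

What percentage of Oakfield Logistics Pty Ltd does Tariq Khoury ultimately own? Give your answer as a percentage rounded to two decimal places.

60.03%

Tariq reaches Oakfield along 2 paths.
Via Pellion → Lumen → Orbis: 45% × 26% × 43% × 100% = 5.031%.
Via Orbis: 55% × 100% = 55%.
Total: 5.031% + 55% = 60.031%.
Rounded: 60.03%.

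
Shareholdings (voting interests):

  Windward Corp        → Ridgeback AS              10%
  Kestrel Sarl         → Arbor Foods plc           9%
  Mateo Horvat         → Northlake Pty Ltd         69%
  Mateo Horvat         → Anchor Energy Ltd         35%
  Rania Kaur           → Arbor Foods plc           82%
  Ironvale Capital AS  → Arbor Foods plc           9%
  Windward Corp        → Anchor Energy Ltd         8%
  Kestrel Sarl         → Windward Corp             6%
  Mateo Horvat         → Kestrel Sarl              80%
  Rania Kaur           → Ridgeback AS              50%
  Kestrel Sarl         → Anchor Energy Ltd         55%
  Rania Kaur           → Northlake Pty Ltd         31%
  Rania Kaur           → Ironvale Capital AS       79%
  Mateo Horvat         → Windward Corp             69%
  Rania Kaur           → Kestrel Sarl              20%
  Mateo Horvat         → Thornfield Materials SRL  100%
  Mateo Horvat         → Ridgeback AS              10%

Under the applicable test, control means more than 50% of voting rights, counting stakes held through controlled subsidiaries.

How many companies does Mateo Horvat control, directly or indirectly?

5

Mateo holds 80% of Kestrel, so Mateo controls Kestrel.
Mateo holds 69% of Northlake, so Mateo controls Northlake.
Mateo holds 100% of Thornfield, so Mateo controls Thornfield.
Mateo and Kestrel together hold 69% + 6% = 75% of Windward, so Mateo controls Windward.
Windward and Mateo and Kestrel together hold 8% + 35% + 55% = 98% of Anchor, so Mateo controls Anchor.
No other company's threshold is met.
Mateo controls 5 companies.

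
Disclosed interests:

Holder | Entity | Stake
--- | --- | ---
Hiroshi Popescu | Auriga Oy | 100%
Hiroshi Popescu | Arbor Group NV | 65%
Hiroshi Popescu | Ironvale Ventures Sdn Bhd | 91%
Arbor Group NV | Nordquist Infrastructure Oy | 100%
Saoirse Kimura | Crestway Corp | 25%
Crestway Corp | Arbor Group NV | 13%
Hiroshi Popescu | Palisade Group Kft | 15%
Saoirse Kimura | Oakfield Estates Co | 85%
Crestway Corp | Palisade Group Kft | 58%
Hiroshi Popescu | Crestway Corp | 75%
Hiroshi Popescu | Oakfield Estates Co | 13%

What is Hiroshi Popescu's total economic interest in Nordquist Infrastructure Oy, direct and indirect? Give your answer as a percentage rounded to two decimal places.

74.75%

Hiroshi reaches Nordquist along 2 paths.
Via Arbor: 65% × 100% = 65%.
Via Crestway → Arbor: 75% × 13% × 100% = 9.75%.
Total: 65% + 9.75% = 74.75%.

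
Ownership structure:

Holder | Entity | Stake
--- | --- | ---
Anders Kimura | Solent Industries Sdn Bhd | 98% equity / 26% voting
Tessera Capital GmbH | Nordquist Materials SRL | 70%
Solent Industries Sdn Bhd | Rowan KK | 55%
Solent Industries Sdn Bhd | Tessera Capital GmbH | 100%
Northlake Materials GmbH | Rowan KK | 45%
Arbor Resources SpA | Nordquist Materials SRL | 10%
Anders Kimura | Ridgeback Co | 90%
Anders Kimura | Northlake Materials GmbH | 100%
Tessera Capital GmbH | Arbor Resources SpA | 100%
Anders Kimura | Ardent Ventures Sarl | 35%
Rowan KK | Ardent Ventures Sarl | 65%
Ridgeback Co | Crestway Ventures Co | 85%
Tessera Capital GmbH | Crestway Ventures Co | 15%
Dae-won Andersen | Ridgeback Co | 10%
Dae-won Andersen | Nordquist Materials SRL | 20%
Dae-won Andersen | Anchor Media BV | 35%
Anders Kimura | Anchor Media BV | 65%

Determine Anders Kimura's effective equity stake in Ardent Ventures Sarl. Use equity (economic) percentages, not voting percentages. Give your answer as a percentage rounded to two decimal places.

Anders reaches Ardent along 3 paths.
Direct stake: 35% = 35%.
Via Northlake → Rowan: 100% × 45% × 65% = 29.25%.
Via Solent → Rowan: 98% × 55% × 65% = 35.035%.
Total: 35% + 29.25% + 35.035% = 99.285%.
Rounded: 99.29%.

99.29%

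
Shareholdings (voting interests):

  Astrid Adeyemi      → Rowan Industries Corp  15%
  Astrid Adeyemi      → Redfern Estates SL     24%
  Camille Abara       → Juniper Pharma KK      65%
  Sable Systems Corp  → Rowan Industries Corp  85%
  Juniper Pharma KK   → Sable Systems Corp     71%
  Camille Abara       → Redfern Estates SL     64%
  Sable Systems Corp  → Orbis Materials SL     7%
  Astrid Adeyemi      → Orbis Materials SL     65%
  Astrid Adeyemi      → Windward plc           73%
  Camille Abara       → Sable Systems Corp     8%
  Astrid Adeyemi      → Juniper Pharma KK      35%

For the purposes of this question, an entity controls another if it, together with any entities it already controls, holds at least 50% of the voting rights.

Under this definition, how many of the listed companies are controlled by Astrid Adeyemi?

2

Astrid holds 73% of Windward, so Astrid controls Windward.
Astrid holds 65% of Orbis, so Astrid controls Orbis.
No other company's threshold is met.
Astrid controls 2 companies.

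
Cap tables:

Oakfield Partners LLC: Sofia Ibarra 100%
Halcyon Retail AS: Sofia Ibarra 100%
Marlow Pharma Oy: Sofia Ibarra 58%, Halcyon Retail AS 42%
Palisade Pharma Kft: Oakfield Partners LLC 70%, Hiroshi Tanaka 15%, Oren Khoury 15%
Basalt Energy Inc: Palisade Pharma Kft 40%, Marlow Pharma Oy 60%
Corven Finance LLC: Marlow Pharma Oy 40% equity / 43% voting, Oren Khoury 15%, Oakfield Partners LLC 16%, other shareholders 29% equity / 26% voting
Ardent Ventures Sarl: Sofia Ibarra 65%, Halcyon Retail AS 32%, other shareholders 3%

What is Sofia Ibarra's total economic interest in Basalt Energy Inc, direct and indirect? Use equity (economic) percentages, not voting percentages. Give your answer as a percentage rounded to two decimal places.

Sofia reaches Basalt along 3 paths.
Via Oakfield → Palisade: 100% × 70% × 40% = 28%.
Via Marlow: 58% × 60% = 34.8%.
Via Halcyon → Marlow: 100% × 42% × 60% = 25.2%.
Total: 28% + 34.8% + 25.2% = 88%.
Rounded: 88.00%.

88.00%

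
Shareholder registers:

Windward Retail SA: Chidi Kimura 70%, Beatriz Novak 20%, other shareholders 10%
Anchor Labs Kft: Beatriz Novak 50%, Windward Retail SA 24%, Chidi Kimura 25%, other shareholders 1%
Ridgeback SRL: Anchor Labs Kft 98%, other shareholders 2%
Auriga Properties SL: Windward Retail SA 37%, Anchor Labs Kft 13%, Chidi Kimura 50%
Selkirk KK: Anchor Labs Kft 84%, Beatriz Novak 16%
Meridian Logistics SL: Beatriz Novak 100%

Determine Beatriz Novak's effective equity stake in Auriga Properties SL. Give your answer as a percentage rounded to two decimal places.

Beatriz reaches Auriga along 3 paths.
Via Windward: 20% × 37% = 7.4%.
Via Anchor: 50% × 13% = 6.5%.
Via Windward → Anchor: 20% × 24% × 13% = 0.624%.
Total: 7.4% + 6.5% + 0.624% = 14.524%.
Rounded: 14.52%.

14.52%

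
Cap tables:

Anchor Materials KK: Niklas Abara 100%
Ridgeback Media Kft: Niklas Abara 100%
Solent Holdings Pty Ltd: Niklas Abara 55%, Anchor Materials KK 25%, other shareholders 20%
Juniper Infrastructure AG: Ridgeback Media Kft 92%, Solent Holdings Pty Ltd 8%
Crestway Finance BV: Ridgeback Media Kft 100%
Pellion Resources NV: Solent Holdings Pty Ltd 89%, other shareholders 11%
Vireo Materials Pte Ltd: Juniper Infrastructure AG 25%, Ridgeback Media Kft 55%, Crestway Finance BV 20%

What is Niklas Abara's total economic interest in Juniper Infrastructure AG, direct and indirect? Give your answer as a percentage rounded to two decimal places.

98.40%

Niklas reaches Juniper along 3 paths.
Via Ridgeback: 100% × 92% = 92%.
Via Solent: 55% × 8% = 4.4%.
Via Anchor → Solent: 100% × 25% × 8% = 2%.
Total: 92% + 4.4% + 2% = 98.4%.
Rounded: 98.40%.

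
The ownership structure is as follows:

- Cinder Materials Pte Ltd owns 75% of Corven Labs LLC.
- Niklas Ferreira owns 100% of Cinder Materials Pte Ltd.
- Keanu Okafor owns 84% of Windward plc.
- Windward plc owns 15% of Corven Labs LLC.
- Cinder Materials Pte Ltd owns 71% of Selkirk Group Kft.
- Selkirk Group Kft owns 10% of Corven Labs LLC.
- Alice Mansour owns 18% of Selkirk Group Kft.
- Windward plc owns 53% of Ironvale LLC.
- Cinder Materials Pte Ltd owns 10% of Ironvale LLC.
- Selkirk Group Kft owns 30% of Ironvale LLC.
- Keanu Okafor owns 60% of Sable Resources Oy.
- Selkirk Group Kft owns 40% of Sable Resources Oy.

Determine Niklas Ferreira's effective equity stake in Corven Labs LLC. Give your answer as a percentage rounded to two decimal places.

82.10%

Niklas reaches Corven along 2 paths.
Via Cinder → Selkirk: 100% × 71% × 10% = 7.1%.
Via Cinder: 100% × 75% = 75%.
Total: 7.1% + 75% = 82.1%.
Rounded: 82.10%.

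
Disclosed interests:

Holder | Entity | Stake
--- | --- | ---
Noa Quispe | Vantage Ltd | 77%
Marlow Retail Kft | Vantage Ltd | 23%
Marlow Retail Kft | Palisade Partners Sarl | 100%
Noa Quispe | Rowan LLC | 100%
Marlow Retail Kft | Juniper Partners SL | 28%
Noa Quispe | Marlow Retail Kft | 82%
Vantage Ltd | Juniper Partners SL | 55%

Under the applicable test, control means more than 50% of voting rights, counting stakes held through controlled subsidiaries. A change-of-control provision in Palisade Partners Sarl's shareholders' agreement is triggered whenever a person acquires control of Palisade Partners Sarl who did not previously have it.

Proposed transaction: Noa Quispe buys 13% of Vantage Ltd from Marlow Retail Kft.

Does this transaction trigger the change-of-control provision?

The purchase adds only to Noa's holdings (Marlow's stake shrinks), so Noa is the only person who could newly come to control Palisade.
Noa holds 82% of Marlow, so Noa controls Marlow.
Marlow holds 100% of Palisade, so Noa controls Palisade.
So Noa already controls Palisade before the transaction.
After the purchase, Noa's direct stake in Vantage rises to 77% + 13% = 90%, and Marlow's stake falls to 10%.
Noa controlled Palisade already, so this is not a new person acquiring control; every other person's position is unchanged or reduced.
No new person acquires control, so the clause is not triggered.

No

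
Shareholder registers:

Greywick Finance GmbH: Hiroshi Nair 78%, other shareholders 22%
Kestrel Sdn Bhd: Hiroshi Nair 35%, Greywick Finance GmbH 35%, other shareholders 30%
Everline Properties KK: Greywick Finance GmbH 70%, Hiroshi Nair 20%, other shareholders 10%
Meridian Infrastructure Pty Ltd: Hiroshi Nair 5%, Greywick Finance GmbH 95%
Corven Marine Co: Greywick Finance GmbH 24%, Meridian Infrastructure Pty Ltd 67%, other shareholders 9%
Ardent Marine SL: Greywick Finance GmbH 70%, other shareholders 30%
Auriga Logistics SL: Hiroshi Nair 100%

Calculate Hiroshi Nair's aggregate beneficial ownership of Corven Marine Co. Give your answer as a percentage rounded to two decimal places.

71.72%

Hiroshi reaches Corven along 3 paths.
Via Greywick: 78% × 24% = 18.72%.
Via Meridian: 5% × 67% = 3.35%.
Via Greywick → Meridian: 78% × 95% × 67% = 49.647%.
Total: 18.72% + 3.35% + 49.647% = 71.717%.
Rounded: 71.72%.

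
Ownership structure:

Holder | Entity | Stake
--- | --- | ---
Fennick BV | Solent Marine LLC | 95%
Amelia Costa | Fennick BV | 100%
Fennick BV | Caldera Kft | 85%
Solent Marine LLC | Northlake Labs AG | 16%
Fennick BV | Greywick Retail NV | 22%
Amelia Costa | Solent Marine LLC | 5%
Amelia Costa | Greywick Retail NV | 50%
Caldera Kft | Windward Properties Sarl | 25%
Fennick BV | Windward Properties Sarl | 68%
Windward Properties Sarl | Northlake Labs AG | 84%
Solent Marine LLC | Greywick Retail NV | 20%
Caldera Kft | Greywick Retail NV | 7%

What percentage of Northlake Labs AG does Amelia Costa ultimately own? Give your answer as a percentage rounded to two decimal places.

90.97%

Amelia reaches Northlake along 4 paths.
Via Fennick → Caldera → Windward: 100% × 85% × 25% × 84% = 17.85%.
Via Fennick → Windward: 100% × 68% × 84% = 57.12%.
Via Solent: 5% × 16% = 0.8%.
Via Fennick → Solent: 100% × 95% × 16% = 15.2%.
Total: 17.85% + 57.12% + 0.8% + 15.2% = 90.97%.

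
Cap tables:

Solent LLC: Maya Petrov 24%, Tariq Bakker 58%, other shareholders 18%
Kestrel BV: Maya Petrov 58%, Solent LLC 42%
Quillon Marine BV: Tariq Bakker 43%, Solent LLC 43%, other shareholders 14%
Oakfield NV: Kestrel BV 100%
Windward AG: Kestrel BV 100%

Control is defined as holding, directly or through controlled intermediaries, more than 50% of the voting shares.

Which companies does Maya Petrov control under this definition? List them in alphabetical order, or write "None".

Kestrel BV, Oakfield NV, Windward AG

Maya holds 58% of Kestrel, so Maya controls Kestrel.
Kestrel holds 100% of Oakfield, so Maya controls Oakfield.
Kestrel holds 100% of Windward, so Maya controls Windward.
No other company's threshold is met.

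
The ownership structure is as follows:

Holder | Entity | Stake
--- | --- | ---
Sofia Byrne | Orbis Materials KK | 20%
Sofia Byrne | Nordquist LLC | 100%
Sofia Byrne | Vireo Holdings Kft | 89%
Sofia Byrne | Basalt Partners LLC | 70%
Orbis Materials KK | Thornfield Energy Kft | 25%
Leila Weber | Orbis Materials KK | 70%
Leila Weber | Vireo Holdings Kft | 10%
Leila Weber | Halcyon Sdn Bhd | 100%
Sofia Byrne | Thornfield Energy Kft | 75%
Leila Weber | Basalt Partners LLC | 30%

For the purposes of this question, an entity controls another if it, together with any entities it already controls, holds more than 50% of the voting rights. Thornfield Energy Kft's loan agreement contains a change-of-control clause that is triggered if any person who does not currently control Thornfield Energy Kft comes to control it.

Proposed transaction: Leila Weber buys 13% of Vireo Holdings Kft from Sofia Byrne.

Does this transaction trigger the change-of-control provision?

No

The purchase adds only to Leila's holdings (Sofia's stake shrinks), so Leila is the only person who could newly come to control Thornfield.
Leila holds 70% of Orbis, so Leila controls Orbis.
Leila holds 100% of Halcyon, so Leila controls Halcyon.
In Thornfield, Leila's side holds only 25%, not > 50%.
So before the transaction, Leila does not control Thornfield.
After the purchase, Leila's direct stake in Vireo rises to 10% + 13% = 23%, and Sofia's stake falls to 76%.
Leila's side now holds 23% of Vireo, not > 50%, so Leila still does not control Vireo.
After the transaction, Leila's side holds 25% of Thornfield, not > 50%, so Leila still does not control Thornfield.
No new person acquires control, so the clause is not triggered.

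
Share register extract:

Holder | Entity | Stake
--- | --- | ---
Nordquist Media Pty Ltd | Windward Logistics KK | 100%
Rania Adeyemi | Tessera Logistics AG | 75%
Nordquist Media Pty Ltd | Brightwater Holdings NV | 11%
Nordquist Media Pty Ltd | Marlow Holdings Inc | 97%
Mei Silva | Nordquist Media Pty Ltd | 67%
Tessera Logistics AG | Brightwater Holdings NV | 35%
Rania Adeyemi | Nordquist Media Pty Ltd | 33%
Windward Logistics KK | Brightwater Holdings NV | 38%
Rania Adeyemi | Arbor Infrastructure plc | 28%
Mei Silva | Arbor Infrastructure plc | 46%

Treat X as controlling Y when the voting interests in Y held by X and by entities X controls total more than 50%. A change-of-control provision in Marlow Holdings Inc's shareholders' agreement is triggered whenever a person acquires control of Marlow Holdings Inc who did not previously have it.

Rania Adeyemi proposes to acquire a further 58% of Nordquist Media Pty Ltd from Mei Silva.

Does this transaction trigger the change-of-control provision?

The purchase adds only to Rania's holdings (Mei's stake shrinks), so Rania is the only person who could newly come to control Marlow.
Rania holds 75% of Tessera, so Rania controls Tessera.
Neither Rania nor any entity Rania controls holds any voting interest in Marlow.
So before the transaction, Rania does not control Marlow.
After the purchase, Rania's direct stake in Nordquist rises to 33% + 58% = 91%, and Mei's stake falls to 9%.
Rania holds 91% of Nordquist, so Rania controls Nordquist.
Nordquist holds 97% of Marlow, so Rania controls Marlow.
Rania did not control Marlow before and does after, so the clause is triggered.

Yes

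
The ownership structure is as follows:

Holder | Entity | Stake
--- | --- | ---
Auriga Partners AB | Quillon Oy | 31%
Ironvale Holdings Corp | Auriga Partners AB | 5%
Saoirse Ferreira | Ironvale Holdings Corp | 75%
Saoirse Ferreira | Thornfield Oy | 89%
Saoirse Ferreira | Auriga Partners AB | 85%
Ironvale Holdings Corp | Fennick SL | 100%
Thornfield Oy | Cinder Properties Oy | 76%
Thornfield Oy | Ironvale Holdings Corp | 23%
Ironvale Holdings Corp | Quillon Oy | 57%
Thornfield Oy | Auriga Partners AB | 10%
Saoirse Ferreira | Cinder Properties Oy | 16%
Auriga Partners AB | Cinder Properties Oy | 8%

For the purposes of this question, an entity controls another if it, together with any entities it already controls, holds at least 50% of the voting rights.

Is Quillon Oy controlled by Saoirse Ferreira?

Yes

Saoirse holds 89% of Thornfield, so Saoirse controls Thornfield.
Saoirse and Thornfield together hold 75% + 23% = 98% of Ironvale, so Saoirse controls Ironvale.
Saoirse and Thornfield and Ironvale together hold 85% + 10% + 5% = 100% of Auriga, so Saoirse controls Auriga.
Auriga and Ironvale together hold 31% + 57% = 88% of Quillon, so Saoirse controls Quillon.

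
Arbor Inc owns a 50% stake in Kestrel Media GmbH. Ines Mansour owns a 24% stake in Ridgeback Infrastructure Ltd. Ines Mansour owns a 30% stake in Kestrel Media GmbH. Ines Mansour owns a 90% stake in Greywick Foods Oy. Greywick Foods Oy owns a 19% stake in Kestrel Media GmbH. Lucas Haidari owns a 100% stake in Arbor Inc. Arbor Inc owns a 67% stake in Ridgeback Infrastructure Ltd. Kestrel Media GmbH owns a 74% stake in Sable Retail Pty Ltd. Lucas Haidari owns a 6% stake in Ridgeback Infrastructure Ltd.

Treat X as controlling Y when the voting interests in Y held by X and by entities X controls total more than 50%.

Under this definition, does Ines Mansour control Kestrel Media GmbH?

No

Ines holds 90% of Greywick, so Ines controls Greywick.
In Kestrel, Ines's side holds only 19% + 30% = 49%, not > 50%.
So Ines does not control Kestrel.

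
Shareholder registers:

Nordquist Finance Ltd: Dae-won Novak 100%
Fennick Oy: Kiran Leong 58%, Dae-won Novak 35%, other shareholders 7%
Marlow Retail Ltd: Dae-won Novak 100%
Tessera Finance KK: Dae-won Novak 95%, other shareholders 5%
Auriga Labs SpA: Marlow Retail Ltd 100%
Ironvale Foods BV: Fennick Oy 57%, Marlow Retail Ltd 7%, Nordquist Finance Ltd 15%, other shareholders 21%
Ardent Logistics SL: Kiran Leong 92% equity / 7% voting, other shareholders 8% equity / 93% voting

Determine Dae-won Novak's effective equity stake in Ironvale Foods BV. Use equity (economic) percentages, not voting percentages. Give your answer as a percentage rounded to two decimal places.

41.95%

Dae-won reaches Ironvale along 3 paths.
Via Fennick: 35% × 57% = 19.95%.
Via Marlow: 100% × 7% = 7%.
Via Nordquist: 100% × 15% = 15%.
Total: 19.95% + 7% + 15% = 41.95%.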